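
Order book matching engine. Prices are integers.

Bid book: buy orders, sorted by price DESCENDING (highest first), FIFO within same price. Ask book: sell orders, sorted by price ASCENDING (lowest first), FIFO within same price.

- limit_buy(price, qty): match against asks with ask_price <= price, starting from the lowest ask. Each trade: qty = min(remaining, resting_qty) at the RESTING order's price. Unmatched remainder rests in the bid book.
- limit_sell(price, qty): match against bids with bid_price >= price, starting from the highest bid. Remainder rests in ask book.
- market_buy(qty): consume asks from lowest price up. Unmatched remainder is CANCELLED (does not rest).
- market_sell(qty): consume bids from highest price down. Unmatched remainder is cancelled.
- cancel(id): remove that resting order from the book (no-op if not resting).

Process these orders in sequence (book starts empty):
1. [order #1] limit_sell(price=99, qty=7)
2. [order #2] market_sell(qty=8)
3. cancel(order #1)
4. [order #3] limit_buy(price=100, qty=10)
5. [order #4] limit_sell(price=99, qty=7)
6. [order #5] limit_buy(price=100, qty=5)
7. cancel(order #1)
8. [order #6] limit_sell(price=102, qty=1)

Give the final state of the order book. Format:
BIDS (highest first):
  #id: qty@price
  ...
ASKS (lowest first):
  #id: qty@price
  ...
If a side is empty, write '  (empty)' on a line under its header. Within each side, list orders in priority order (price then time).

Answer: BIDS (highest first):
  #3: 3@100
  #5: 5@100
ASKS (lowest first):
  #6: 1@102

Derivation:
After op 1 [order #1] limit_sell(price=99, qty=7): fills=none; bids=[-] asks=[#1:7@99]
After op 2 [order #2] market_sell(qty=8): fills=none; bids=[-] asks=[#1:7@99]
After op 3 cancel(order #1): fills=none; bids=[-] asks=[-]
After op 4 [order #3] limit_buy(price=100, qty=10): fills=none; bids=[#3:10@100] asks=[-]
After op 5 [order #4] limit_sell(price=99, qty=7): fills=#3x#4:7@100; bids=[#3:3@100] asks=[-]
After op 6 [order #5] limit_buy(price=100, qty=5): fills=none; bids=[#3:3@100 #5:5@100] asks=[-]
After op 7 cancel(order #1): fills=none; bids=[#3:3@100 #5:5@100] asks=[-]
After op 8 [order #6] limit_sell(price=102, qty=1): fills=none; bids=[#3:3@100 #5:5@100] asks=[#6:1@102]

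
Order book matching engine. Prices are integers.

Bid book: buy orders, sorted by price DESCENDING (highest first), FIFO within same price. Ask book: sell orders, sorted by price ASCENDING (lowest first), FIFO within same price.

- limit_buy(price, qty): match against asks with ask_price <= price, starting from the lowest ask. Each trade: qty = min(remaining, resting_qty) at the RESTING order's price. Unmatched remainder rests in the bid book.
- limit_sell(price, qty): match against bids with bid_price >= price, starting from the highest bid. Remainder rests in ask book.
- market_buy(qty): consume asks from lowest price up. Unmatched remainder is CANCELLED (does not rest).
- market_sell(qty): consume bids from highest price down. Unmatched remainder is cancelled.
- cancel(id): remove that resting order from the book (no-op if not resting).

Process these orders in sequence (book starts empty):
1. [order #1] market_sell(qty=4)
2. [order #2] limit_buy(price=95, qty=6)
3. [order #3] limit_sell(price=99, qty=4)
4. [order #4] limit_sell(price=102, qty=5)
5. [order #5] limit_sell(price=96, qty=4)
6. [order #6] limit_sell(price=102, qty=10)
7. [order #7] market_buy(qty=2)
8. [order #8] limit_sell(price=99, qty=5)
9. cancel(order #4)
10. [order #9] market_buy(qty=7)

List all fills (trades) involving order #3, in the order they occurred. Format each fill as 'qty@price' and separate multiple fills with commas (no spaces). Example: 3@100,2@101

Answer: 4@99

Derivation:
After op 1 [order #1] market_sell(qty=4): fills=none; bids=[-] asks=[-]
After op 2 [order #2] limit_buy(price=95, qty=6): fills=none; bids=[#2:6@95] asks=[-]
After op 3 [order #3] limit_sell(price=99, qty=4): fills=none; bids=[#2:6@95] asks=[#3:4@99]
After op 4 [order #4] limit_sell(price=102, qty=5): fills=none; bids=[#2:6@95] asks=[#3:4@99 #4:5@102]
After op 5 [order #5] limit_sell(price=96, qty=4): fills=none; bids=[#2:6@95] asks=[#5:4@96 #3:4@99 #4:5@102]
After op 6 [order #6] limit_sell(price=102, qty=10): fills=none; bids=[#2:6@95] asks=[#5:4@96 #3:4@99 #4:5@102 #6:10@102]
After op 7 [order #7] market_buy(qty=2): fills=#7x#5:2@96; bids=[#2:6@95] asks=[#5:2@96 #3:4@99 #4:5@102 #6:10@102]
After op 8 [order #8] limit_sell(price=99, qty=5): fills=none; bids=[#2:6@95] asks=[#5:2@96 #3:4@99 #8:5@99 #4:5@102 #6:10@102]
After op 9 cancel(order #4): fills=none; bids=[#2:6@95] asks=[#5:2@96 #3:4@99 #8:5@99 #6:10@102]
After op 10 [order #9] market_buy(qty=7): fills=#9x#5:2@96 #9x#3:4@99 #9x#8:1@99; bids=[#2:6@95] asks=[#8:4@99 #6:10@102]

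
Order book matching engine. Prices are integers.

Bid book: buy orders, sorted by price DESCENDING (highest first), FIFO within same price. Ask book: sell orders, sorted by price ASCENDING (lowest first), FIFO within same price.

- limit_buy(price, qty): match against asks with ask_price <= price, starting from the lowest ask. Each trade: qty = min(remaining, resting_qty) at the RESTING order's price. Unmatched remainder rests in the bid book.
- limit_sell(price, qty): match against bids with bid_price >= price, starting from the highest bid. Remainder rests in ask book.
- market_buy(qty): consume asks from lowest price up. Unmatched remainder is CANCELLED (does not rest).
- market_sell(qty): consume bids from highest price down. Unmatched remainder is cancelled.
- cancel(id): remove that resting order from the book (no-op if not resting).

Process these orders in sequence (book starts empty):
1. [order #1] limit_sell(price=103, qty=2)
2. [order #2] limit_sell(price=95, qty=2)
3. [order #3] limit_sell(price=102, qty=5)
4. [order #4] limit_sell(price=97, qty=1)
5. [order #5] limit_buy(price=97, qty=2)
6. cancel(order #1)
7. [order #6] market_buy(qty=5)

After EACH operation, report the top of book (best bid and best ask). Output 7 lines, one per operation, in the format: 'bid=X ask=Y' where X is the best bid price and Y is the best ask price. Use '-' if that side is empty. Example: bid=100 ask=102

After op 1 [order #1] limit_sell(price=103, qty=2): fills=none; bids=[-] asks=[#1:2@103]
After op 2 [order #2] limit_sell(price=95, qty=2): fills=none; bids=[-] asks=[#2:2@95 #1:2@103]
After op 3 [order #3] limit_sell(price=102, qty=5): fills=none; bids=[-] asks=[#2:2@95 #3:5@102 #1:2@103]
After op 4 [order #4] limit_sell(price=97, qty=1): fills=none; bids=[-] asks=[#2:2@95 #4:1@97 #3:5@102 #1:2@103]
After op 5 [order #5] limit_buy(price=97, qty=2): fills=#5x#2:2@95; bids=[-] asks=[#4:1@97 #3:5@102 #1:2@103]
After op 6 cancel(order #1): fills=none; bids=[-] asks=[#4:1@97 #3:5@102]
After op 7 [order #6] market_buy(qty=5): fills=#6x#4:1@97 #6x#3:4@102; bids=[-] asks=[#3:1@102]

Answer: bid=- ask=103
bid=- ask=95
bid=- ask=95
bid=- ask=95
bid=- ask=97
bid=- ask=97
bid=- ask=102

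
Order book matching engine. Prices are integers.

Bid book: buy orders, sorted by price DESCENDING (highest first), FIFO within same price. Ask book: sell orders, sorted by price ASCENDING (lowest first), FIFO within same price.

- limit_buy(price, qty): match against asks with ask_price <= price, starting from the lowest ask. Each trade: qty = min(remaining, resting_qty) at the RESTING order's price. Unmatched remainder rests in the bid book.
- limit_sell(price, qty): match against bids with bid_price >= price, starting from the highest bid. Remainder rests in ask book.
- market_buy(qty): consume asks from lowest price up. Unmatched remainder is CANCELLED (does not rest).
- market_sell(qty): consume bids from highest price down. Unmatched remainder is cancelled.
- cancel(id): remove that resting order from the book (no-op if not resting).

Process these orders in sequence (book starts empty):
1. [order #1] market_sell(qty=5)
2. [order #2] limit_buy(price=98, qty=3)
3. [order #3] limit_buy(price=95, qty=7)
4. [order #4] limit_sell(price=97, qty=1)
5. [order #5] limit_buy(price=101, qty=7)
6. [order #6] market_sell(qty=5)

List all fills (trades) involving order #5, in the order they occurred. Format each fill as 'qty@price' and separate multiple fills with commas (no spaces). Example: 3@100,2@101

Answer: 5@101

Derivation:
After op 1 [order #1] market_sell(qty=5): fills=none; bids=[-] asks=[-]
After op 2 [order #2] limit_buy(price=98, qty=3): fills=none; bids=[#2:3@98] asks=[-]
After op 3 [order #3] limit_buy(price=95, qty=7): fills=none; bids=[#2:3@98 #3:7@95] asks=[-]
After op 4 [order #4] limit_sell(price=97, qty=1): fills=#2x#4:1@98; bids=[#2:2@98 #3:7@95] asks=[-]
After op 5 [order #5] limit_buy(price=101, qty=7): fills=none; bids=[#5:7@101 #2:2@98 #3:7@95] asks=[-]
After op 6 [order #6] market_sell(qty=5): fills=#5x#6:5@101; bids=[#5:2@101 #2:2@98 #3:7@95] asks=[-]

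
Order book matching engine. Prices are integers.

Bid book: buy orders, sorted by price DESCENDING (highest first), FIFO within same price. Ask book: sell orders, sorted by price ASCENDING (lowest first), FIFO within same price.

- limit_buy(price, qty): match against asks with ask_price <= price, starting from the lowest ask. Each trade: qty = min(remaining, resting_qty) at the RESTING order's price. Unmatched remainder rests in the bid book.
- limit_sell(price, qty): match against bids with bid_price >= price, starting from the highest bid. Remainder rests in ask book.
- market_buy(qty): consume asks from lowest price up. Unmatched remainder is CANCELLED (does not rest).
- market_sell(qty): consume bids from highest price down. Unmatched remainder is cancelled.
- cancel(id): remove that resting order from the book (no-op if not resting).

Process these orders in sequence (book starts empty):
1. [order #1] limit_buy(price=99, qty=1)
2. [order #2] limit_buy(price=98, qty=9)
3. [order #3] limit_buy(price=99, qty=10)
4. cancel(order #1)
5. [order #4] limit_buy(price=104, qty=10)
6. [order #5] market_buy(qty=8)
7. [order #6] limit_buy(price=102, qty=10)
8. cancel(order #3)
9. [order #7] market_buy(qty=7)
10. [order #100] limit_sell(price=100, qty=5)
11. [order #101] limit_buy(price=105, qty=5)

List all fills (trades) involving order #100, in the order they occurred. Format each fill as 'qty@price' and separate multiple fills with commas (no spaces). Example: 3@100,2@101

Answer: 5@104

Derivation:
After op 1 [order #1] limit_buy(price=99, qty=1): fills=none; bids=[#1:1@99] asks=[-]
After op 2 [order #2] limit_buy(price=98, qty=9): fills=none; bids=[#1:1@99 #2:9@98] asks=[-]
After op 3 [order #3] limit_buy(price=99, qty=10): fills=none; bids=[#1:1@99 #3:10@99 #2:9@98] asks=[-]
After op 4 cancel(order #1): fills=none; bids=[#3:10@99 #2:9@98] asks=[-]
After op 5 [order #4] limit_buy(price=104, qty=10): fills=none; bids=[#4:10@104 #3:10@99 #2:9@98] asks=[-]
After op 6 [order #5] market_buy(qty=8): fills=none; bids=[#4:10@104 #3:10@99 #2:9@98] asks=[-]
After op 7 [order #6] limit_buy(price=102, qty=10): fills=none; bids=[#4:10@104 #6:10@102 #3:10@99 #2:9@98] asks=[-]
After op 8 cancel(order #3): fills=none; bids=[#4:10@104 #6:10@102 #2:9@98] asks=[-]
After op 9 [order #7] market_buy(qty=7): fills=none; bids=[#4:10@104 #6:10@102 #2:9@98] asks=[-]
After op 10 [order #100] limit_sell(price=100, qty=5): fills=#4x#100:5@104; bids=[#4:5@104 #6:10@102 #2:9@98] asks=[-]
After op 11 [order #101] limit_buy(price=105, qty=5): fills=none; bids=[#101:5@105 #4:5@104 #6:10@102 #2:9@98] asks=[-]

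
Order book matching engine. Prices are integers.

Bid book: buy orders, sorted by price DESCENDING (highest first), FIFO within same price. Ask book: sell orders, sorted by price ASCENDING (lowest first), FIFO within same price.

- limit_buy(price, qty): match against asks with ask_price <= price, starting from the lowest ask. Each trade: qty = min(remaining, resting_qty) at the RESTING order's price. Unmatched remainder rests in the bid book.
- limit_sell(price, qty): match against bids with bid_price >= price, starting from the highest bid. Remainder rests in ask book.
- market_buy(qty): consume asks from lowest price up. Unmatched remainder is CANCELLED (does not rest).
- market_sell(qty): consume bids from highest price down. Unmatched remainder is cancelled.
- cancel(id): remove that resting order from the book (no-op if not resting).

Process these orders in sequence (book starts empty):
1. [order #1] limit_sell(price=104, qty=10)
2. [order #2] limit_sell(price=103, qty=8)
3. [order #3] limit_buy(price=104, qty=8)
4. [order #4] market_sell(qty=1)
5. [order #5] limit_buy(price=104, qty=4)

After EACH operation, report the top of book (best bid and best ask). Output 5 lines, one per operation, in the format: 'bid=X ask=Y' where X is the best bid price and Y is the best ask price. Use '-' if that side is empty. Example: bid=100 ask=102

Answer: bid=- ask=104
bid=- ask=103
bid=- ask=104
bid=- ask=104
bid=- ask=104

Derivation:
After op 1 [order #1] limit_sell(price=104, qty=10): fills=none; bids=[-] asks=[#1:10@104]
After op 2 [order #2] limit_sell(price=103, qty=8): fills=none; bids=[-] asks=[#2:8@103 #1:10@104]
After op 3 [order #3] limit_buy(price=104, qty=8): fills=#3x#2:8@103; bids=[-] asks=[#1:10@104]
After op 4 [order #4] market_sell(qty=1): fills=none; bids=[-] asks=[#1:10@104]
After op 5 [order #5] limit_buy(price=104, qty=4): fills=#5x#1:4@104; bids=[-] asks=[#1:6@104]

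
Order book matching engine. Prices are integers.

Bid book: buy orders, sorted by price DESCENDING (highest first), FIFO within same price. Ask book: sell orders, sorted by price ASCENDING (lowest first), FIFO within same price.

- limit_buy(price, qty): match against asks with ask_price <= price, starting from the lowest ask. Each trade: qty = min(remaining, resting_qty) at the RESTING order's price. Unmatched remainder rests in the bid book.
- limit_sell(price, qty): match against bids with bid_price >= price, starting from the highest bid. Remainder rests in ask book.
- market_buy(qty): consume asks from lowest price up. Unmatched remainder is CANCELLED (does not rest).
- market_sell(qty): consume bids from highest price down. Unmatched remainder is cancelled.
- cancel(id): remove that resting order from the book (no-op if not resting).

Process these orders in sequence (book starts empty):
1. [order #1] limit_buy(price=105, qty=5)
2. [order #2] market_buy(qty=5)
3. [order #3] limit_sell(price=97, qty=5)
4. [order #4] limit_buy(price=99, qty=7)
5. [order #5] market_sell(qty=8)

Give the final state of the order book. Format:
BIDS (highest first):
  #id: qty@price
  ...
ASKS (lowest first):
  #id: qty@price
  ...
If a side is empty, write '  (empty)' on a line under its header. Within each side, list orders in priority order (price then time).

After op 1 [order #1] limit_buy(price=105, qty=5): fills=none; bids=[#1:5@105] asks=[-]
After op 2 [order #2] market_buy(qty=5): fills=none; bids=[#1:5@105] asks=[-]
After op 3 [order #3] limit_sell(price=97, qty=5): fills=#1x#3:5@105; bids=[-] asks=[-]
After op 4 [order #4] limit_buy(price=99, qty=7): fills=none; bids=[#4:7@99] asks=[-]
After op 5 [order #5] market_sell(qty=8): fills=#4x#5:7@99; bids=[-] asks=[-]

Answer: BIDS (highest first):
  (empty)
ASKS (lowest first):
  (empty)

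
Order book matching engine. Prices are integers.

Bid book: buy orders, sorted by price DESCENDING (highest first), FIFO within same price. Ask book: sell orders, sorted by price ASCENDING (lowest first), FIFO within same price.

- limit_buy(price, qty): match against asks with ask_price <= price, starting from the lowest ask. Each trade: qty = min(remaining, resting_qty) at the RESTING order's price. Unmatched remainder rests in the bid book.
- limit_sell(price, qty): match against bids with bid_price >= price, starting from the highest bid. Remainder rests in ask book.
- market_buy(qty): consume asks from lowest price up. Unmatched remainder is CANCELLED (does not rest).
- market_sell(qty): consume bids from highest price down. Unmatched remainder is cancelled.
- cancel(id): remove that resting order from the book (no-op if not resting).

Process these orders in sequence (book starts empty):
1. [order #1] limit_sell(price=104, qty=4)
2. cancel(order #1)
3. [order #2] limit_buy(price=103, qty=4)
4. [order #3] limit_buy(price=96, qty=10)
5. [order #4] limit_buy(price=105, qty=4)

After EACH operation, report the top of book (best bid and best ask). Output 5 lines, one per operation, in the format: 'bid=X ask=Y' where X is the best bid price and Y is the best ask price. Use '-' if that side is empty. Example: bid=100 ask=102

Answer: bid=- ask=104
bid=- ask=-
bid=103 ask=-
bid=103 ask=-
bid=105 ask=-

Derivation:
After op 1 [order #1] limit_sell(price=104, qty=4): fills=none; bids=[-] asks=[#1:4@104]
After op 2 cancel(order #1): fills=none; bids=[-] asks=[-]
After op 3 [order #2] limit_buy(price=103, qty=4): fills=none; bids=[#2:4@103] asks=[-]
After op 4 [order #3] limit_buy(price=96, qty=10): fills=none; bids=[#2:4@103 #3:10@96] asks=[-]
After op 5 [order #4] limit_buy(price=105, qty=4): fills=none; bids=[#4:4@105 #2:4@103 #3:10@96] asks=[-]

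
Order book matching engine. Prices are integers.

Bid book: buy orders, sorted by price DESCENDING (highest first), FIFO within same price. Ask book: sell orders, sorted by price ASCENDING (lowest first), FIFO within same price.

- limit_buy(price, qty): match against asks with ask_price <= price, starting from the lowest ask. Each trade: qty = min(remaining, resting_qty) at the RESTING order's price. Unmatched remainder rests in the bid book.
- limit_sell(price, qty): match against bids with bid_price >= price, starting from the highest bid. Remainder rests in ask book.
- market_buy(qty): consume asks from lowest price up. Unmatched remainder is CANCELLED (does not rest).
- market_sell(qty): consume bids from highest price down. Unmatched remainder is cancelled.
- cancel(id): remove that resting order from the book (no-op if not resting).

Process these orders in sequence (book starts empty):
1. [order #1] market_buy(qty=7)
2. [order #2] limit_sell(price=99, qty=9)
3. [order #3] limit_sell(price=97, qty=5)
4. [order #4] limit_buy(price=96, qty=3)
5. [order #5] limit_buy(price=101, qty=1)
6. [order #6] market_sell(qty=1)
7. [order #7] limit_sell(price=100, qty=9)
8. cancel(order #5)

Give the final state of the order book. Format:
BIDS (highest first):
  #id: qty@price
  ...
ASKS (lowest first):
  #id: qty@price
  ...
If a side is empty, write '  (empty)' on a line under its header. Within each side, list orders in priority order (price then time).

Answer: BIDS (highest first):
  #4: 2@96
ASKS (lowest first):
  #3: 4@97
  #2: 9@99
  #7: 9@100

Derivation:
After op 1 [order #1] market_buy(qty=7): fills=none; bids=[-] asks=[-]
After op 2 [order #2] limit_sell(price=99, qty=9): fills=none; bids=[-] asks=[#2:9@99]
After op 3 [order #3] limit_sell(price=97, qty=5): fills=none; bids=[-] asks=[#3:5@97 #2:9@99]
After op 4 [order #4] limit_buy(price=96, qty=3): fills=none; bids=[#4:3@96] asks=[#3:5@97 #2:9@99]
After op 5 [order #5] limit_buy(price=101, qty=1): fills=#5x#3:1@97; bids=[#4:3@96] asks=[#3:4@97 #2:9@99]
After op 6 [order #6] market_sell(qty=1): fills=#4x#6:1@96; bids=[#4:2@96] asks=[#3:4@97 #2:9@99]
After op 7 [order #7] limit_sell(price=100, qty=9): fills=none; bids=[#4:2@96] asks=[#3:4@97 #2:9@99 #7:9@100]
After op 8 cancel(order #5): fills=none; bids=[#4:2@96] asks=[#3:4@97 #2:9@99 #7:9@100]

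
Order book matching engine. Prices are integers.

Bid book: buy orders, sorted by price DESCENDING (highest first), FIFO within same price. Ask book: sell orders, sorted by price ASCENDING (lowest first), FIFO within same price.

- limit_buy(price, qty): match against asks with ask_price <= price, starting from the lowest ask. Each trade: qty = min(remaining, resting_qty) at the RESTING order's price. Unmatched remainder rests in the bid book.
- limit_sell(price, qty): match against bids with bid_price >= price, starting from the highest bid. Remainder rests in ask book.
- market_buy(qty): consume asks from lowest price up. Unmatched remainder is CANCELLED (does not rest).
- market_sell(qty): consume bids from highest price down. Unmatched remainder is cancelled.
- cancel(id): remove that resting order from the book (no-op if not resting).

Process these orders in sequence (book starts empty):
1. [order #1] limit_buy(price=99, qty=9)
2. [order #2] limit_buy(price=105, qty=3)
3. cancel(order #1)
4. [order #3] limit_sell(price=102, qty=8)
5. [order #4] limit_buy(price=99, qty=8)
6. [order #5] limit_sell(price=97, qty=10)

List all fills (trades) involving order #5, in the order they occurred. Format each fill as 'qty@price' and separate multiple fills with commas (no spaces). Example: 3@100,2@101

Answer: 8@99

Derivation:
After op 1 [order #1] limit_buy(price=99, qty=9): fills=none; bids=[#1:9@99] asks=[-]
After op 2 [order #2] limit_buy(price=105, qty=3): fills=none; bids=[#2:3@105 #1:9@99] asks=[-]
After op 3 cancel(order #1): fills=none; bids=[#2:3@105] asks=[-]
After op 4 [order #3] limit_sell(price=102, qty=8): fills=#2x#3:3@105; bids=[-] asks=[#3:5@102]
After op 5 [order #4] limit_buy(price=99, qty=8): fills=none; bids=[#4:8@99] asks=[#3:5@102]
After op 6 [order #5] limit_sell(price=97, qty=10): fills=#4x#5:8@99; bids=[-] asks=[#5:2@97 #3:5@102]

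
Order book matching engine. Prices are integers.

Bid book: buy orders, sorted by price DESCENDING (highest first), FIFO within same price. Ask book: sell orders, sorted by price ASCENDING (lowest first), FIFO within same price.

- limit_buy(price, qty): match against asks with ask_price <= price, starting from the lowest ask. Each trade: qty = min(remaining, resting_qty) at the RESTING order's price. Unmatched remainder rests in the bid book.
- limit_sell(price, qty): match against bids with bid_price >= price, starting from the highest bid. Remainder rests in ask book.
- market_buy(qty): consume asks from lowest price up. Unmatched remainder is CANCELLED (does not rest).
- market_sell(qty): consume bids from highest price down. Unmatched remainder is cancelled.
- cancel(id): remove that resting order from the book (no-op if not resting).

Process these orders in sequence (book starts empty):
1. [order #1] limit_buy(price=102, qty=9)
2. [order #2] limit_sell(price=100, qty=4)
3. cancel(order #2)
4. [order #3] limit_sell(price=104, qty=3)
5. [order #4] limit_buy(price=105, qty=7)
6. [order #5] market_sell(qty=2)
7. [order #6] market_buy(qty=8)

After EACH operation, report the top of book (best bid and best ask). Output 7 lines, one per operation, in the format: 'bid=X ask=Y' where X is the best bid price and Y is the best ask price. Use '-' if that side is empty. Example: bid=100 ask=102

After op 1 [order #1] limit_buy(price=102, qty=9): fills=none; bids=[#1:9@102] asks=[-]
After op 2 [order #2] limit_sell(price=100, qty=4): fills=#1x#2:4@102; bids=[#1:5@102] asks=[-]
After op 3 cancel(order #2): fills=none; bids=[#1:5@102] asks=[-]
After op 4 [order #3] limit_sell(price=104, qty=3): fills=none; bids=[#1:5@102] asks=[#3:3@104]
After op 5 [order #4] limit_buy(price=105, qty=7): fills=#4x#3:3@104; bids=[#4:4@105 #1:5@102] asks=[-]
After op 6 [order #5] market_sell(qty=2): fills=#4x#5:2@105; bids=[#4:2@105 #1:5@102] asks=[-]
After op 7 [order #6] market_buy(qty=8): fills=none; bids=[#4:2@105 #1:5@102] asks=[-]

Answer: bid=102 ask=-
bid=102 ask=-
bid=102 ask=-
bid=102 ask=104
bid=105 ask=-
bid=105 ask=-
bid=105 ask=-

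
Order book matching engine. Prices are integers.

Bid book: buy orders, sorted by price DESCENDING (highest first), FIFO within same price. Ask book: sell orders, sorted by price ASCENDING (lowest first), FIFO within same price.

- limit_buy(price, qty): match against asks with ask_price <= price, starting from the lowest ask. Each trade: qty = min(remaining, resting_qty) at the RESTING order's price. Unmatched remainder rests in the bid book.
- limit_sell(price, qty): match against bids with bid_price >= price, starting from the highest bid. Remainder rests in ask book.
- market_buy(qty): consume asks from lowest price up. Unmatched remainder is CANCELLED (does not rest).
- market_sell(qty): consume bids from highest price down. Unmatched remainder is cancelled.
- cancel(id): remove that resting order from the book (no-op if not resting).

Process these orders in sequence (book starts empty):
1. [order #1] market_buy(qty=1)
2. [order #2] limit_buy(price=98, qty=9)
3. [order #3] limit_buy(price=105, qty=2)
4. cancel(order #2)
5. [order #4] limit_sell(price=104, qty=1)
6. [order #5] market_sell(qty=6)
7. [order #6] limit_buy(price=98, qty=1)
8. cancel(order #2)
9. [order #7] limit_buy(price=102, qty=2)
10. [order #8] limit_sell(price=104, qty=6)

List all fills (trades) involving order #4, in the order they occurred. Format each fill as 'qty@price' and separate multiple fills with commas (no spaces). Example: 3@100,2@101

Answer: 1@105

Derivation:
After op 1 [order #1] market_buy(qty=1): fills=none; bids=[-] asks=[-]
After op 2 [order #2] limit_buy(price=98, qty=9): fills=none; bids=[#2:9@98] asks=[-]
After op 3 [order #3] limit_buy(price=105, qty=2): fills=none; bids=[#3:2@105 #2:9@98] asks=[-]
After op 4 cancel(order #2): fills=none; bids=[#3:2@105] asks=[-]
After op 5 [order #4] limit_sell(price=104, qty=1): fills=#3x#4:1@105; bids=[#3:1@105] asks=[-]
After op 6 [order #5] market_sell(qty=6): fills=#3x#5:1@105; bids=[-] asks=[-]
After op 7 [order #6] limit_buy(price=98, qty=1): fills=none; bids=[#6:1@98] asks=[-]
After op 8 cancel(order #2): fills=none; bids=[#6:1@98] asks=[-]
After op 9 [order #7] limit_buy(price=102, qty=2): fills=none; bids=[#7:2@102 #6:1@98] asks=[-]
After op 10 [order #8] limit_sell(price=104, qty=6): fills=none; bids=[#7:2@102 #6:1@98] asks=[#8:6@104]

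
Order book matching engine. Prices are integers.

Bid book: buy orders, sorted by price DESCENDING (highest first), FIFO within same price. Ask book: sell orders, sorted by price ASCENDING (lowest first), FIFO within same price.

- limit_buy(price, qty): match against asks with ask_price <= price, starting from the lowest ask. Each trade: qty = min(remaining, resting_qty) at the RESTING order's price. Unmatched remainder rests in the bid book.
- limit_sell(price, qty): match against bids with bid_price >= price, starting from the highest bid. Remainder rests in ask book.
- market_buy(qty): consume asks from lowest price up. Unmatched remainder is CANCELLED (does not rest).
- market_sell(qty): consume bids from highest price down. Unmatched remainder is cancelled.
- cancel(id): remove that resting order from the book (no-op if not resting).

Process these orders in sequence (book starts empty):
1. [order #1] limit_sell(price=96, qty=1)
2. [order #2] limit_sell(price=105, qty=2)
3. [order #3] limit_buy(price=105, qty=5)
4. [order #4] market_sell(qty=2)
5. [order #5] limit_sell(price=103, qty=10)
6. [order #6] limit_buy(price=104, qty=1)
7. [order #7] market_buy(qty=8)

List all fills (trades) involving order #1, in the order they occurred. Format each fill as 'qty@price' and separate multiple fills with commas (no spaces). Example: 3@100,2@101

After op 1 [order #1] limit_sell(price=96, qty=1): fills=none; bids=[-] asks=[#1:1@96]
After op 2 [order #2] limit_sell(price=105, qty=2): fills=none; bids=[-] asks=[#1:1@96 #2:2@105]
After op 3 [order #3] limit_buy(price=105, qty=5): fills=#3x#1:1@96 #3x#2:2@105; bids=[#3:2@105] asks=[-]
After op 4 [order #4] market_sell(qty=2): fills=#3x#4:2@105; bids=[-] asks=[-]
After op 5 [order #5] limit_sell(price=103, qty=10): fills=none; bids=[-] asks=[#5:10@103]
After op 6 [order #6] limit_buy(price=104, qty=1): fills=#6x#5:1@103; bids=[-] asks=[#5:9@103]
After op 7 [order #7] market_buy(qty=8): fills=#7x#5:8@103; bids=[-] asks=[#5:1@103]

Answer: 1@96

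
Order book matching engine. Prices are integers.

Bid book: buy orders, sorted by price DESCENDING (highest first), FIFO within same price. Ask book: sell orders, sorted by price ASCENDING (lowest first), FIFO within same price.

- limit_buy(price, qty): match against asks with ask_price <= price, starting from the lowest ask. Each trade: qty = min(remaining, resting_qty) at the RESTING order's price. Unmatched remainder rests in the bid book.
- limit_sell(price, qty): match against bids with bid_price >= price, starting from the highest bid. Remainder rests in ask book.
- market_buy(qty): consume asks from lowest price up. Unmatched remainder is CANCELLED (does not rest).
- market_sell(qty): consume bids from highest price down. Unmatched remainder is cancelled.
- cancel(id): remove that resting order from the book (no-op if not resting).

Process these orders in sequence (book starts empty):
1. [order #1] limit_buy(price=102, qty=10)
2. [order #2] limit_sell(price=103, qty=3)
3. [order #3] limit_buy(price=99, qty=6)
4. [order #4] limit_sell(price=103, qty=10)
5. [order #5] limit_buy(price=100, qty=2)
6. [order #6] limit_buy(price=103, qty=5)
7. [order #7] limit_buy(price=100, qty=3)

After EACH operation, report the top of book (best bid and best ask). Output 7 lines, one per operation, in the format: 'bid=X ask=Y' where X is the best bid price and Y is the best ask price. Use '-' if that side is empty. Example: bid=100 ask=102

Answer: bid=102 ask=-
bid=102 ask=103
bid=102 ask=103
bid=102 ask=103
bid=102 ask=103
bid=102 ask=103
bid=102 ask=103

Derivation:
After op 1 [order #1] limit_buy(price=102, qty=10): fills=none; bids=[#1:10@102] asks=[-]
After op 2 [order #2] limit_sell(price=103, qty=3): fills=none; bids=[#1:10@102] asks=[#2:3@103]
After op 3 [order #3] limit_buy(price=99, qty=6): fills=none; bids=[#1:10@102 #3:6@99] asks=[#2:3@103]
After op 4 [order #4] limit_sell(price=103, qty=10): fills=none; bids=[#1:10@102 #3:6@99] asks=[#2:3@103 #4:10@103]
After op 5 [order #5] limit_buy(price=100, qty=2): fills=none; bids=[#1:10@102 #5:2@100 #3:6@99] asks=[#2:3@103 #4:10@103]
After op 6 [order #6] limit_buy(price=103, qty=5): fills=#6x#2:3@103 #6x#4:2@103; bids=[#1:10@102 #5:2@100 #3:6@99] asks=[#4:8@103]
After op 7 [order #7] limit_buy(price=100, qty=3): fills=none; bids=[#1:10@102 #5:2@100 #7:3@100 #3:6@99] asks=[#4:8@103]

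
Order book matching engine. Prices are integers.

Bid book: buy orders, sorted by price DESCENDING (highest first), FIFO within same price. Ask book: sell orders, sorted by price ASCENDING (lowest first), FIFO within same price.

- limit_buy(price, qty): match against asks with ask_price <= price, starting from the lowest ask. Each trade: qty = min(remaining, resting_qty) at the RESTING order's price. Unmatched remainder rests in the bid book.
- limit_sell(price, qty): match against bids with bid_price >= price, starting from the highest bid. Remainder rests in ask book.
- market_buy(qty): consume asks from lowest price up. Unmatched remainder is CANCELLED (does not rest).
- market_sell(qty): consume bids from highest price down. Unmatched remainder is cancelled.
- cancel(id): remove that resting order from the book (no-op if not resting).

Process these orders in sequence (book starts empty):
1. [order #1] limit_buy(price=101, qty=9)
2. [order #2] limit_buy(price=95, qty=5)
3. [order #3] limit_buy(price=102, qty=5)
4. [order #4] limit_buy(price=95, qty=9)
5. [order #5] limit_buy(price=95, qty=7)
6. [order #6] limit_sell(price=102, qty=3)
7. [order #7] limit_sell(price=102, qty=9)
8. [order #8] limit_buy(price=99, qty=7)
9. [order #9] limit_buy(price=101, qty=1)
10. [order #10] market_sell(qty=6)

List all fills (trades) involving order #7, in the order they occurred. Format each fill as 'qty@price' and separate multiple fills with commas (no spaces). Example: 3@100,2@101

Answer: 2@102

Derivation:
After op 1 [order #1] limit_buy(price=101, qty=9): fills=none; bids=[#1:9@101] asks=[-]
After op 2 [order #2] limit_buy(price=95, qty=5): fills=none; bids=[#1:9@101 #2:5@95] asks=[-]
After op 3 [order #3] limit_buy(price=102, qty=5): fills=none; bids=[#3:5@102 #1:9@101 #2:5@95] asks=[-]
After op 4 [order #4] limit_buy(price=95, qty=9): fills=none; bids=[#3:5@102 #1:9@101 #2:5@95 #4:9@95] asks=[-]
After op 5 [order #5] limit_buy(price=95, qty=7): fills=none; bids=[#3:5@102 #1:9@101 #2:5@95 #4:9@95 #5:7@95] asks=[-]
After op 6 [order #6] limit_sell(price=102, qty=3): fills=#3x#6:3@102; bids=[#3:2@102 #1:9@101 #2:5@95 #4:9@95 #5:7@95] asks=[-]
After op 7 [order #7] limit_sell(price=102, qty=9): fills=#3x#7:2@102; bids=[#1:9@101 #2:5@95 #4:9@95 #5:7@95] asks=[#7:7@102]
After op 8 [order #8] limit_buy(price=99, qty=7): fills=none; bids=[#1:9@101 #8:7@99 #2:5@95 #4:9@95 #5:7@95] asks=[#7:7@102]
After op 9 [order #9] limit_buy(price=101, qty=1): fills=none; bids=[#1:9@101 #9:1@101 #8:7@99 #2:5@95 #4:9@95 #5:7@95] asks=[#7:7@102]
After op 10 [order #10] market_sell(qty=6): fills=#1x#10:6@101; bids=[#1:3@101 #9:1@101 #8:7@99 #2:5@95 #4:9@95 #5:7@95] asks=[#7:7@102]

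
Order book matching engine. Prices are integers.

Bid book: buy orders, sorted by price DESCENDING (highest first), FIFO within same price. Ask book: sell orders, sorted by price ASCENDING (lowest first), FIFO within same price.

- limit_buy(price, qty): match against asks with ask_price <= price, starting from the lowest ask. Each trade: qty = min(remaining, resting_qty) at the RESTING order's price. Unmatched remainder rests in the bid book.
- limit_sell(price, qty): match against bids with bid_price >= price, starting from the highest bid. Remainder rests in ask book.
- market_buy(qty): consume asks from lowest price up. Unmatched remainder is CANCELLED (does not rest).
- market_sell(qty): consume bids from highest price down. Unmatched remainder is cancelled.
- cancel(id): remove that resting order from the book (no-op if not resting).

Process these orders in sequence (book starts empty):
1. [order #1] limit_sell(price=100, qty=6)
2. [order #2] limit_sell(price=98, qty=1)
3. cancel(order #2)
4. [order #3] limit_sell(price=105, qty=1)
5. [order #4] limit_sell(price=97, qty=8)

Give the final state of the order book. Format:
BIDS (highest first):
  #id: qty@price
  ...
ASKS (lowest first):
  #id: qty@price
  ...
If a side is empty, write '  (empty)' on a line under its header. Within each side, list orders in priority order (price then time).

Answer: BIDS (highest first):
  (empty)
ASKS (lowest first):
  #4: 8@97
  #1: 6@100
  #3: 1@105

Derivation:
After op 1 [order #1] limit_sell(price=100, qty=6): fills=none; bids=[-] asks=[#1:6@100]
After op 2 [order #2] limit_sell(price=98, qty=1): fills=none; bids=[-] asks=[#2:1@98 #1:6@100]
After op 3 cancel(order #2): fills=none; bids=[-] asks=[#1:6@100]
After op 4 [order #3] limit_sell(price=105, qty=1): fills=none; bids=[-] asks=[#1:6@100 #3:1@105]
After op 5 [order #4] limit_sell(price=97, qty=8): fills=none; bids=[-] asks=[#4:8@97 #1:6@100 #3:1@105]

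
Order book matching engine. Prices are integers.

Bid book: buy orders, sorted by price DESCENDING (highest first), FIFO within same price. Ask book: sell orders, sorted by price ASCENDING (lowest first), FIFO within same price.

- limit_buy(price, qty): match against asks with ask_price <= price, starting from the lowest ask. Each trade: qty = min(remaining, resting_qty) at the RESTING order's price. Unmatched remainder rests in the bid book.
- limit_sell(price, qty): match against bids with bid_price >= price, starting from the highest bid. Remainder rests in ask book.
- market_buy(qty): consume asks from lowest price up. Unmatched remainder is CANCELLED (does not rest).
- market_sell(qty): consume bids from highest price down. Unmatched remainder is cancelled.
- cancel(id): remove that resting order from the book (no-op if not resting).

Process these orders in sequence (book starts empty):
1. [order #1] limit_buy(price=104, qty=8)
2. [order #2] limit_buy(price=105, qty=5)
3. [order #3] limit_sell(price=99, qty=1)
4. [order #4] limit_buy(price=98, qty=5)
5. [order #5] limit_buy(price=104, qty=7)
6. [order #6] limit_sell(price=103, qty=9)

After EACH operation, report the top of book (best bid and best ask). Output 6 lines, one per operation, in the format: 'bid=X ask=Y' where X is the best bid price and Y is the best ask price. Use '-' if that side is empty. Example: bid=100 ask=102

After op 1 [order #1] limit_buy(price=104, qty=8): fills=none; bids=[#1:8@104] asks=[-]
After op 2 [order #2] limit_buy(price=105, qty=5): fills=none; bids=[#2:5@105 #1:8@104] asks=[-]
After op 3 [order #3] limit_sell(price=99, qty=1): fills=#2x#3:1@105; bids=[#2:4@105 #1:8@104] asks=[-]
After op 4 [order #4] limit_buy(price=98, qty=5): fills=none; bids=[#2:4@105 #1:8@104 #4:5@98] asks=[-]
After op 5 [order #5] limit_buy(price=104, qty=7): fills=none; bids=[#2:4@105 #1:8@104 #5:7@104 #4:5@98] asks=[-]
After op 6 [order #6] limit_sell(price=103, qty=9): fills=#2x#6:4@105 #1x#6:5@104; bids=[#1:3@104 #5:7@104 #4:5@98] asks=[-]

Answer: bid=104 ask=-
bid=105 ask=-
bid=105 ask=-
bid=105 ask=-
bid=105 ask=-
bid=104 ask=-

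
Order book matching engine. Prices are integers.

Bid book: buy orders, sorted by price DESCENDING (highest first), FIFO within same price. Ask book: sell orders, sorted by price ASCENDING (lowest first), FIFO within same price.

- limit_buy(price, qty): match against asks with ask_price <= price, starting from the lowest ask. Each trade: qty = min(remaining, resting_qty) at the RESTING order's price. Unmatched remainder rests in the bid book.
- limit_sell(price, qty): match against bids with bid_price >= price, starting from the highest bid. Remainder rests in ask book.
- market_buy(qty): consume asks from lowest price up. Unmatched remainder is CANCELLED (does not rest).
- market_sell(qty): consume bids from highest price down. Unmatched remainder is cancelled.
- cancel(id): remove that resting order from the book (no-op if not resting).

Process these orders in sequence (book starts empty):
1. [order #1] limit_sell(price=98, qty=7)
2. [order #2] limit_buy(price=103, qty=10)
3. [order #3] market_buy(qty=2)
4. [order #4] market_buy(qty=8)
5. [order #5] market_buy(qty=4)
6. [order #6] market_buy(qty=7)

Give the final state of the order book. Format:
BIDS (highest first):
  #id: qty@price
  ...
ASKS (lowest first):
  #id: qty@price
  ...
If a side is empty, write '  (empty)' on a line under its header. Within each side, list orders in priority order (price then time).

After op 1 [order #1] limit_sell(price=98, qty=7): fills=none; bids=[-] asks=[#1:7@98]
After op 2 [order #2] limit_buy(price=103, qty=10): fills=#2x#1:7@98; bids=[#2:3@103] asks=[-]
After op 3 [order #3] market_buy(qty=2): fills=none; bids=[#2:3@103] asks=[-]
After op 4 [order #4] market_buy(qty=8): fills=none; bids=[#2:3@103] asks=[-]
After op 5 [order #5] market_buy(qty=4): fills=none; bids=[#2:3@103] asks=[-]
After op 6 [order #6] market_buy(qty=7): fills=none; bids=[#2:3@103] asks=[-]

Answer: BIDS (highest first):
  #2: 3@103
ASKS (lowest first):
  (empty)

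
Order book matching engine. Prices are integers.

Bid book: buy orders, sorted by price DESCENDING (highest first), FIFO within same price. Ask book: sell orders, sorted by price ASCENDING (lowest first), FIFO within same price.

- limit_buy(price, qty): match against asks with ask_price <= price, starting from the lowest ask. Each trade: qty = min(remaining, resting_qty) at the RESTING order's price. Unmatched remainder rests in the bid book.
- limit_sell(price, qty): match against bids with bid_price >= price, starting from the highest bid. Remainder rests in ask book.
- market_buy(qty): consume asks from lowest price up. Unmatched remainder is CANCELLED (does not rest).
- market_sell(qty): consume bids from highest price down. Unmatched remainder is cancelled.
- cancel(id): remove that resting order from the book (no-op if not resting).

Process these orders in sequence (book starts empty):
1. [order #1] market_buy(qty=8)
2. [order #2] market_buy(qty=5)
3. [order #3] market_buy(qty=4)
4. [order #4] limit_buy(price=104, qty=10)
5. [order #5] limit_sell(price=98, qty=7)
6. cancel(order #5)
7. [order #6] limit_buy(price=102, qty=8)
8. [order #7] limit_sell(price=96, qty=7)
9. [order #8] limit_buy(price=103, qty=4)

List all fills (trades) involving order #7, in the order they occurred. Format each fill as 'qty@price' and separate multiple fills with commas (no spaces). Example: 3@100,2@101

After op 1 [order #1] market_buy(qty=8): fills=none; bids=[-] asks=[-]
After op 2 [order #2] market_buy(qty=5): fills=none; bids=[-] asks=[-]
After op 3 [order #3] market_buy(qty=4): fills=none; bids=[-] asks=[-]
After op 4 [order #4] limit_buy(price=104, qty=10): fills=none; bids=[#4:10@104] asks=[-]
After op 5 [order #5] limit_sell(price=98, qty=7): fills=#4x#5:7@104; bids=[#4:3@104] asks=[-]
After op 6 cancel(order #5): fills=none; bids=[#4:3@104] asks=[-]
After op 7 [order #6] limit_buy(price=102, qty=8): fills=none; bids=[#4:3@104 #6:8@102] asks=[-]
After op 8 [order #7] limit_sell(price=96, qty=7): fills=#4x#7:3@104 #6x#7:4@102; bids=[#6:4@102] asks=[-]
After op 9 [order #8] limit_buy(price=103, qty=4): fills=none; bids=[#8:4@103 #6:4@102] asks=[-]

Answer: 3@104,4@102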